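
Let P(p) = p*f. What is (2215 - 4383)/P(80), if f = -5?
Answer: 271/50 ≈ 5.4200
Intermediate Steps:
P(p) = -5*p (P(p) = p*(-5) = -5*p)
(2215 - 4383)/P(80) = (2215 - 4383)/((-5*80)) = -2168/(-400) = -2168*(-1/400) = 271/50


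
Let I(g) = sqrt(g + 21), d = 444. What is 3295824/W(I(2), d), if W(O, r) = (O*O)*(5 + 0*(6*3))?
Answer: 3295824/115 ≈ 28659.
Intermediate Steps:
I(g) = sqrt(21 + g)
W(O, r) = 5*O**2 (W(O, r) = O**2*(5 + 0*18) = O**2*(5 + 0) = O**2*5 = 5*O**2)
3295824/W(I(2), d) = 3295824/((5*(sqrt(21 + 2))**2)) = 3295824/((5*(sqrt(23))**2)) = 3295824/((5*23)) = 3295824/115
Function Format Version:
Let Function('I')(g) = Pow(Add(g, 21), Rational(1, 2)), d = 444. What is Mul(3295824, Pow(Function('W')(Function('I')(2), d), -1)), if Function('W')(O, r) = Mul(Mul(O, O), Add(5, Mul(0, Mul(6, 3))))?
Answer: Rational(3295824, 115) ≈ 28659.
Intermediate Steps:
Function('I')(g) = Pow(Add(21, g), Rational(1, 2))
Function('W')(O, r) = Mul(5, Pow(O, 2)) (Function('W')(O, r) = Mul(Pow(O, 2), Add(5, Mul(0, 18))) = Mul(Pow(O, 2), Add(5, 0)) = Mul(Pow(O, 2), 5) = Mul(5, Pow(O, 2)))
Mul(3295824, Pow(Function('W')(Function('I')(2), d), -1)) = Mul(3295824, Pow(Mul(5, Pow(Pow(Add(21, 2), Rational(1, 2)), 2)), -1)) = Mul(3295824, Pow(Mul(5, Pow(Pow(23, Rational(1, 2)), 2)), -1)) = Mul(3295824, Pow(Mul(5, 23), -1)) = Mul(3295824, Pow(115, -1)) = Mul(3295824, Rational(1, 115)) = Rational(3295824, 115)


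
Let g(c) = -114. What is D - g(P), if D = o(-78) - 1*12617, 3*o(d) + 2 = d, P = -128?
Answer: -37589/3 ≈ -12530.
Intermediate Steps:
o(d) = -2/3 + d/3
D = -37931/3 (D = (-2/3 + (1/3)*(-78)) - 1*12617 = (-2/3 - 26) - 12617 = -80/3 - 12617 = -37931/3 ≈ -12644.)
D - g(P) = -37931/3 - 1*(-114) = -37931/3 + 114 = -37589/3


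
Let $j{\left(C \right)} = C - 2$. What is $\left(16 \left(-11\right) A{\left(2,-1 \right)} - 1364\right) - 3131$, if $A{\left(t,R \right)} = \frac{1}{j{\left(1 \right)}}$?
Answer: $-4319$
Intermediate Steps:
$j{\left(C \right)} = -2 + C$
$A{\left(t,R \right)} = -1$ ($A{\left(t,R \right)} = \frac{1}{-2 + 1} = \frac{1}{-1} = -1$)
$\left(16 \left(-11\right) A{\left(2,-1 \right)} - 1364\right) - 3131 = \left(16 \left(-11\right) \left(-1\right) - 1364\right) - 3131 = \left(\left(-176\right) \left(-1\right) - 1364\right) - 3131 = \left(176 - 1364\right) - 3131 = -1188 - 3131 = -4319$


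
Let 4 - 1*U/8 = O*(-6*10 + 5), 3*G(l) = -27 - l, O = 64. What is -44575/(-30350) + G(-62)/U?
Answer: 75420749/51337632 ≈ 1.4691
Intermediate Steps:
G(l) = -9 - l/3 (G(l) = (-27 - l)/3 = -9 - l/3)
U = 28192 (U = 32 - 512*(-6*10 + 5) = 32 - 512*(-60 + 5) = 32 - 512*(-55) = 32 - 8*(-3520) = 32 + 28160 = 28192)
-44575/(-30350) + G(-62)/U = -44575/(-30350) + (-9 - 1/3*(-62))/28192 = -44575*(-1/30350) + (-9 + 62/3)*(1/28192) = 1783/1214 + (35/3)*(1/28192) = 1783/1214 + 35/84576 = 75420749/51337632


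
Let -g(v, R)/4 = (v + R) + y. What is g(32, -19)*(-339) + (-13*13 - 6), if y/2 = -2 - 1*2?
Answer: 6605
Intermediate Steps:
y = -8 (y = 2*(-2 - 1*2) = 2*(-2 - 2) = 2*(-4) = -8)
g(v, R) = 32 - 4*R - 4*v (g(v, R) = -4*((v + R) - 8) = -4*((R + v) - 8) = -4*(-8 + R + v) = 32 - 4*R - 4*v)
g(32, -19)*(-339) + (-13*13 - 6) = (32 - 4*(-19) - 4*32)*(-339) + (-13*13 - 6) = (32 + 76 - 128)*(-339) + (-169 - 6) = -20*(-339) - 175 = 6780 - 175 = 6605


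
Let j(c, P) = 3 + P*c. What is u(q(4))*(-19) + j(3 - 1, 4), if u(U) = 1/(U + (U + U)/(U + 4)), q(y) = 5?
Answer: 434/55 ≈ 7.8909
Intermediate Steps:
u(U) = 1/(U + 2*U/(4 + U)) (u(U) = 1/(U + (2*U)/(4 + U)) = 1/(U + 2*U/(4 + U)))
u(q(4))*(-19) + j(3 - 1, 4) = ((4 + 5)/(5*(6 + 5)))*(-19) + (3 + 4*(3 - 1)) = ((⅕)*9/11)*(-19) + (3 + 4*2) = ((⅕)*(1/11)*9)*(-19) + (3 + 8) = (9/55)*(-19) + 11 = -171/55 + 11 = 434/55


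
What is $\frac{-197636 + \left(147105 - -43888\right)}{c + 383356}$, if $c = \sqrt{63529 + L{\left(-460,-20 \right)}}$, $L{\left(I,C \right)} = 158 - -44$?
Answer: $- \frac{2546633908}{146961759005} + \frac{6643 \sqrt{63731}}{146961759005} \approx -0.017317$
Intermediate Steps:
$L{\left(I,C \right)} = 202$ ($L{\left(I,C \right)} = 158 + 44 = 202$)
$c = \sqrt{63731}$ ($c = \sqrt{63529 + 202} = \sqrt{63731} \approx 252.45$)
$\frac{-197636 + \left(147105 - -43888\right)}{c + 383356} = \frac{-197636 + \left(147105 - -43888\right)}{\sqrt{63731} + 383356} = \frac{-197636 + \left(147105 + 43888\right)}{383356 + \sqrt{63731}} = \frac{-197636 + 190993}{383356 + \sqrt{63731}} = - \frac{6643}{383356 + \sqrt{63731}}$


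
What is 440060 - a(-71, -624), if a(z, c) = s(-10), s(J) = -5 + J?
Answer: 440075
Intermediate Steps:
a(z, c) = -15 (a(z, c) = -5 - 10 = -15)
440060 - a(-71, -624) = 440060 - 1*(-15) = 440060 + 15 = 440075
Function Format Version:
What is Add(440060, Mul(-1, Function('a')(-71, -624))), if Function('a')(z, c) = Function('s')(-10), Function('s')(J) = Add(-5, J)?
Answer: 440075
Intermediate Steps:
Function('a')(z, c) = -15 (Function('a')(z, c) = Add(-5, -10) = -15)
Add(440060, Mul(-1, Function('a')(-71, -624))) = Add(440060, Mul(-1, -15)) = Add(440060, 15) = 440075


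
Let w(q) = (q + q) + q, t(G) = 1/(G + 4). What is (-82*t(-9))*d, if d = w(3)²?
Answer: 6642/5 ≈ 1328.4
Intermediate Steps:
t(G) = 1/(4 + G)
w(q) = 3*q (w(q) = 2*q + q = 3*q)
d = 81 (d = (3*3)² = 9² = 81)
(-82*t(-9))*d = -82/(4 - 9)*81 = -82/(-5)*81 = -82*(-⅕)*81 = (82/5)*81 = 6642/5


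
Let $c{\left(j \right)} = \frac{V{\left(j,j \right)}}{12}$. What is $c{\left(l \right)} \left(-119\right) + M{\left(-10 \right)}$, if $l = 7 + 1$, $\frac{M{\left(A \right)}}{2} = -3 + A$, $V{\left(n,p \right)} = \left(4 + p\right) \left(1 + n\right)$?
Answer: $-1097$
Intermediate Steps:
$V{\left(n,p \right)} = \left(1 + n\right) \left(4 + p\right)$
$M{\left(A \right)} = -6 + 2 A$ ($M{\left(A \right)} = 2 \left(-3 + A\right) = -6 + 2 A$)
$l = 8$
$c{\left(j \right)} = \frac{1}{3} + \frac{j^{2}}{12} + \frac{5 j}{12}$ ($c{\left(j \right)} = \frac{4 + j + 4 j + j j}{12} = \left(4 + j + 4 j + j^{2}\right) \frac{1}{12} = \left(4 + j^{2} + 5 j\right) \frac{1}{12} = \frac{1}{3} + \frac{j^{2}}{12} + \frac{5 j}{12}$)
$c{\left(l \right)} \left(-119\right) + M{\left(-10 \right)} = \left(\frac{1}{3} + \frac{8^{2}}{12} + \frac{5}{12} \cdot 8\right) \left(-119\right) + \left(-6 + 2 \left(-10\right)\right) = \left(\frac{1}{3} + \frac{1}{12} \cdot 64 + \frac{10}{3}\right) \left(-119\right) - 26 = \left(\frac{1}{3} + \frac{16}{3} + \frac{10}{3}\right) \left(-119\right) - 26 = 9 \left(-119\right) - 26 = -1071 - 26 = -1097$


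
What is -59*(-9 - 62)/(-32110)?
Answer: -4189/32110 ≈ -0.13046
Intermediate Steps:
-59*(-9 - 62)/(-32110) = -59*(-71)*(-1/32110) = 4189*(-1/32110) = -4189/32110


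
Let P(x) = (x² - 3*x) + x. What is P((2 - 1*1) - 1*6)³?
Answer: 42875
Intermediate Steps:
P(x) = x² - 2*x
P((2 - 1*1) - 1*6)³ = (((2 - 1*1) - 1*6)*(-2 + ((2 - 1*1) - 1*6)))³ = (((2 - 1) - 6)*(-2 + ((2 - 1) - 6)))³ = ((1 - 6)*(-2 + (1 - 6)))³ = (-5*(-2 - 5))³ = (-5*(-7))³ = 35³ = 42875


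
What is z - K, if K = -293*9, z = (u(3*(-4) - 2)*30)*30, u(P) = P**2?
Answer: 179037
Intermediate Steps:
z = 176400 (z = ((3*(-4) - 2)**2*30)*30 = ((-12 - 2)**2*30)*30 = ((-14)**2*30)*30 = (196*30)*30 = 5880*30 = 176400)
K = -2637
z - K = 176400 - 1*(-2637) = 176400 + 2637 = 179037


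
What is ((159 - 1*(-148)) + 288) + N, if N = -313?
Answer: 282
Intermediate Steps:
((159 - 1*(-148)) + 288) + N = ((159 - 1*(-148)) + 288) - 313 = ((159 + 148) + 288) - 313 = (307 + 288) - 313 = 595 - 313 = 282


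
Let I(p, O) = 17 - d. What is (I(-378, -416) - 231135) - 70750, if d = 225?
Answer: -302093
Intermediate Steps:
I(p, O) = -208 (I(p, O) = 17 - 1*225 = 17 - 225 = -208)
(I(-378, -416) - 231135) - 70750 = (-208 - 231135) - 70750 = -231343 - 70750 = -302093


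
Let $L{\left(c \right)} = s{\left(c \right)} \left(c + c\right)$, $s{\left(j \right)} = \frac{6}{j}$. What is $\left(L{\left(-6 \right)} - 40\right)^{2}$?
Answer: $784$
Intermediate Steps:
$L{\left(c \right)} = 12$ ($L{\left(c \right)} = \frac{6}{c} \left(c + c\right) = \frac{6}{c} 2 c = 12$)
$\left(L{\left(-6 \right)} - 40\right)^{2} = \left(12 - 40\right)^{2} = \left(-28\right)^{2} = 784$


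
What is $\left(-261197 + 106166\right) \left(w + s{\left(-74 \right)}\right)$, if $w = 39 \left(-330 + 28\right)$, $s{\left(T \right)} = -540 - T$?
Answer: $1898199564$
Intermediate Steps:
$w = -11778$ ($w = 39 \left(-302\right) = -11778$)
$\left(-261197 + 106166\right) \left(w + s{\left(-74 \right)}\right) = \left(-261197 + 106166\right) \left(-11778 - 466\right) = - 155031 \left(-11778 + \left(-540 + 74\right)\right) = - 155031 \left(-11778 - 466\right) = \left(-155031\right) \left(-12244\right) = 1898199564$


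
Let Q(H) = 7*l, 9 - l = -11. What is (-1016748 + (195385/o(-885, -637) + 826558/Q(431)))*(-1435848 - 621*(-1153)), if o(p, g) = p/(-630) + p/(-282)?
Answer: 21867476562490359/31388 ≈ 6.9668e+11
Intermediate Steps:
l = 20 (l = 9 - 1*(-11) = 9 + 11 = 20)
o(p, g) = -76*p/14805 (o(p, g) = p*(-1/630) + p*(-1/282) = -p/630 - p/282 = -76*p/14805)
Q(H) = 140 (Q(H) = 7*20 = 140)
(-1016748 + (195385/o(-885, -637) + 826558/Q(431)))*(-1435848 - 621*(-1153)) = (-1016748 + (195385/((-76/14805*(-885))) + 826558/140))*(-1435848 - 621*(-1153)) = (-1016748 + (195385/(4484/987) + 826558*(1/140)))*(-1435848 + 716013) = (-1016748 + (195385*(987/4484) + 413279/70))*(-719835) = (-1016748 + (192844995/4484 + 413279/70))*(-719835) = (-1016748 + 7676146343/156940)*(-719835) = -151892284777/156940*(-719835) = 21867476562490359/31388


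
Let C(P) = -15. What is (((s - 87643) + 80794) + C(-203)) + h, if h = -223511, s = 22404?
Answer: -207971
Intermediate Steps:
(((s - 87643) + 80794) + C(-203)) + h = (((22404 - 87643) + 80794) - 15) - 223511 = ((-65239 + 80794) - 15) - 223511 = (15555 - 15) - 223511 = 15540 - 223511 = -207971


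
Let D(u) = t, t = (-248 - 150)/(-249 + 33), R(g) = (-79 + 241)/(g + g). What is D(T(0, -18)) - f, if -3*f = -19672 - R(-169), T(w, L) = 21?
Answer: -119647901/18252 ≈ -6555.3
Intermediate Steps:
R(g) = 81/g (R(g) = 162/((2*g)) = 162*(1/(2*g)) = 81/g)
f = 3324487/507 (f = -(-19672 - 81/(-169))/3 = -(-19672 - 81*(-1)/169)/3 = -(-19672 - 1*(-81/169))/3 = -(-19672 + 81/169)/3 = -1/3*(-3324487/169) = 3324487/507 ≈ 6557.2)
t = 199/108 (t = -398/(-216) = -398*(-1/216) = 199/108 ≈ 1.8426)
D(u) = 199/108
D(T(0, -18)) - f = 199/108 - 1*3324487/507 = 199/108 - 3324487/507 = -119647901/18252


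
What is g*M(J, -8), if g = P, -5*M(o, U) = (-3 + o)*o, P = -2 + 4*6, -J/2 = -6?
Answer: -2376/5 ≈ -475.20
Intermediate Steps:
J = 12 (J = -2*(-6) = 12)
P = 22 (P = -2 + 24 = 22)
M(o, U) = -o*(-3 + o)/5 (M(o, U) = -(-3 + o)*o/5 = -o*(-3 + o)/5)
g = 22
g*M(J, -8) = 22*((⅕)*12*(3 - 1*12)) = 22*((⅕)*12*(3 - 12)) = 22*((⅕)*12*(-9)) = 22*(-108/5) = -2376/5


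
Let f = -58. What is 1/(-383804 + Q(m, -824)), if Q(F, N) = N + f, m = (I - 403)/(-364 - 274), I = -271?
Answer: -1/384686 ≈ -2.5995e-6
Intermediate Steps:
m = 337/319 (m = (-271 - 403)/(-364 - 274) = -674/(-638) = -674*(-1/638) = 337/319 ≈ 1.0564)
Q(F, N) = -58 + N (Q(F, N) = N - 58 = -58 + N)
1/(-383804 + Q(m, -824)) = 1/(-383804 + (-58 - 824)) = 1/(-383804 - 882) = 1/(-384686) = -1/384686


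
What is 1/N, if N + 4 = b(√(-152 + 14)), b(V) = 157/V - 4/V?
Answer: -184/8539 + 51*I*√138/8539 ≈ -0.021548 + 0.070162*I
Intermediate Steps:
b(V) = 153/V
N = -4 - 51*I*√138/46 (N = -4 + 153/(√(-152 + 14)) = -4 + 153/(√(-138)) = -4 + 153/((I*√138)) = -4 + 153*(-I*√138/138) = -4 - 51*I*√138/46 ≈ -4.0 - 13.024*I)
1/N = 1/(-4 - 51*I*√138/46)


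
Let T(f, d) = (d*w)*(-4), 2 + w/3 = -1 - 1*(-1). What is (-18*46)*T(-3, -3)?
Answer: 59616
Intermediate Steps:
w = -6 (w = -6 + 3*(-1 - 1*(-1)) = -6 + 3*(-1 + 1) = -6 + 3*0 = -6 + 0 = -6)
T(f, d) = 24*d (T(f, d) = (d*(-6))*(-4) = -6*d*(-4) = 24*d)
(-18*46)*T(-3, -3) = (-18*46)*(24*(-3)) = -828*(-72) = 59616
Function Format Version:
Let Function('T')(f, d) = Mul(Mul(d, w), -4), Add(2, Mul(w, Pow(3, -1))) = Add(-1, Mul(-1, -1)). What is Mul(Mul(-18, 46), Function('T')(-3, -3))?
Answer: 59616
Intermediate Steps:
w = -6 (w = Add(-6, Mul(3, Add(-1, Mul(-1, -1)))) = Add(-6, Mul(3, Add(-1, 1))) = Add(-6, Mul(3, 0)) = Add(-6, 0) = -6)
Function('T')(f, d) = Mul(24, d) (Function('T')(f, d) = Mul(Mul(d, -6), -4) = Mul(Mul(-6, d), -4) = Mul(24, d))
Mul(Mul(-18, 46), Function('T')(-3, -3)) = Mul(Mul(-18, 46), Mul(24, -3)) = Mul(-828, -72) = 59616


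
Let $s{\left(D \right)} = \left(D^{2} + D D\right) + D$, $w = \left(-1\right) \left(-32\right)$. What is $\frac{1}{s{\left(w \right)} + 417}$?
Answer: $\frac{1}{2497} \approx 0.00040048$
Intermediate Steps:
$w = 32$
$s{\left(D \right)} = D + 2 D^{2}$ ($s{\left(D \right)} = \left(D^{2} + D^{2}\right) + D = 2 D^{2} + D = D + 2 D^{2}$)
$\frac{1}{s{\left(w \right)} + 417} = \frac{1}{32 \left(1 + 2 \cdot 32\right) + 417} = \frac{1}{32 \left(1 + 64\right) + 417} = \frac{1}{32 \cdot 65 + 417} = \frac{1}{2080 + 417} = \frac{1}{2497}$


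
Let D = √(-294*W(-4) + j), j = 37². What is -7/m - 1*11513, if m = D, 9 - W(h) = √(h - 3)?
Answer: -11513 - 7/√(-1277 + 294*I*√7) ≈ -11513.0 + 0.17429*I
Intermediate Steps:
W(h) = 9 - √(-3 + h) (W(h) = 9 - √(h - 3) = 9 - √(-3 + h))
j = 1369
D = √(-1277 + 294*I*√7) (D = √(-294*(9 - √(-3 - 4)) + 1369) = √(-294*(9 - √(-7)) + 1369) = √(-294*(9 - I*√7) + 1369) = √((-2646 + 294*I*√7) + 1369) = √(-1277 + 294*I*√7) ≈ 10.446 + 37.231*I)
m = √(-1277 + 294*I*√7) ≈ 10.446 + 37.231*I
-7/m - 1*11513 = -7/√(-1277 + 294*I*√7) - 1*11513 = -7/√(-1277 + 294*I*√7) - 11513 = -11513 - 7/√(-1277 + 294*I*√7)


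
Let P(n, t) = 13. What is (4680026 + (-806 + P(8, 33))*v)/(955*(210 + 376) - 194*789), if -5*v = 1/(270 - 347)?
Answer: 1801809217/156527140 ≈ 11.511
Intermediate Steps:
v = 1/385 (v = -1/(5*(270 - 347)) = -1/5/(-77) = -1/5*(-1/77) = 1/385 ≈ 0.0025974)
(4680026 + (-806 + P(8, 33))*v)/(955*(210 + 376) - 194*789) = (4680026 + (-806 + 13)*(1/385))/(955*(210 + 376) - 194*789) = (4680026 - 793*1/385)/(955*586 - 153066) = (4680026 - 793/385)/(559630 - 153066) = (1801809217/385)/406564 = (1801809217/385)*(1/406564) = 1801809217/156527140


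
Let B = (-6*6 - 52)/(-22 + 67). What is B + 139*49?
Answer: 306407/45 ≈ 6809.0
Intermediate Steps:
B = -88/45 (B = (-36 - 52)/45 = -88*1/45 = -88/45 ≈ -1.9556)
B + 139*49 = -88/45 + 139*49 = -88/45 + 6811 = 306407/45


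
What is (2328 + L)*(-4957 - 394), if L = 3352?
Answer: -30393680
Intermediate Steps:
(2328 + L)*(-4957 - 394) = (2328 + 3352)*(-4957 - 394) = 5680*(-5351) = -30393680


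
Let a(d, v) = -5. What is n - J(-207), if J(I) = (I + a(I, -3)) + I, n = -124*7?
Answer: -449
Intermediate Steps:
n = -868
J(I) = -5 + 2*I (J(I) = (I - 5) + I = (-5 + I) + I = -5 + 2*I)
n - J(-207) = -868 - (-5 + 2*(-207)) = -868 - (-5 - 414) = -868 - 1*(-419) = -868 + 419 = -449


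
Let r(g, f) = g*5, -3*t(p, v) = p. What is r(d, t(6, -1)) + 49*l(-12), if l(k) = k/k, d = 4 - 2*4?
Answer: 29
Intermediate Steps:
t(p, v) = -p/3
d = -4 (d = 4 - 8 = -4)
l(k) = 1
r(g, f) = 5*g
r(d, t(6, -1)) + 49*l(-12) = 5*(-4) + 49*1 = -20 + 49 = 29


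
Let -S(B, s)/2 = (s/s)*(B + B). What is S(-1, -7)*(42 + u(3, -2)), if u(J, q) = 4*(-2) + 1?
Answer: 140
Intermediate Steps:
u(J, q) = -7 (u(J, q) = -8 + 1 = -7)
S(B, s) = -4*B (S(B, s) = -2*s/s*(B + B) = -2*2*B = -4*B)
S(-1, -7)*(42 + u(3, -2)) = (-4*(-1))*(42 - 7) = 4*35 = 140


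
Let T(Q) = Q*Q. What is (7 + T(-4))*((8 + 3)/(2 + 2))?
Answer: 253/4 ≈ 63.250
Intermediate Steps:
T(Q) = Q²
(7 + T(-4))*((8 + 3)/(2 + 2)) = (7 + (-4)²)*((8 + 3)/(2 + 2)) = (7 + 16)*(11/4) = 23*(11*(¼)) = 23*(11/4) = 253/4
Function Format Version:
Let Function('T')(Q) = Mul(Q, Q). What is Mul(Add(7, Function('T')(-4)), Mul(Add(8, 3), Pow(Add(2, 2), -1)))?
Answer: Rational(253, 4) ≈ 63.250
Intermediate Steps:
Function('T')(Q) = Pow(Q, 2)
Mul(Add(7, Function('T')(-4)), Mul(Add(8, 3), Pow(Add(2, 2), -1))) = Mul(Add(7, Pow(-4, 2)), Mul(Add(8, 3), Pow(Add(2, 2), -1))) = Mul(Add(7, 16), Mul(11, Pow(4, -1))) = Mul(23, Mul(11, Rational(1, 4))) = Mul(23, Rational(11, 4)) = Rational(253, 4)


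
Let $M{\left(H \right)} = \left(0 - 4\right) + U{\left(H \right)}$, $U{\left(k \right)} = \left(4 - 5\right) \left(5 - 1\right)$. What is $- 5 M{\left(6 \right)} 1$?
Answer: $40$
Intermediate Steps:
$U{\left(k \right)} = -4$ ($U{\left(k \right)} = \left(-1\right) 4 = -4$)
$M{\left(H \right)} = -8$ ($M{\left(H \right)} = \left(0 - 4\right) - 4 = -4 - 4 = -8$)
$- 5 M{\left(6 \right)} 1 = \left(-5\right) \left(-8\right) 1 = 40 \cdot 1 = 40$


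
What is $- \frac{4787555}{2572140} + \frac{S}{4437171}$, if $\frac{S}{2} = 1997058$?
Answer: $- \frac{243772770637}{253622778132} \approx -0.96116$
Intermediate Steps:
$S = 3994116$ ($S = 2 \cdot 1997058 = 3994116$)
$- \frac{4787555}{2572140} + \frac{S}{4437171} = - \frac{4787555}{2572140} + \frac{3994116}{4437171} = \left(-4787555\right) \frac{1}{2572140} + 3994116 \cdot \frac{1}{4437171} = - \frac{957511}{514428} + \frac{1331372}{1479057} = - \frac{243772770637}{253622778132}$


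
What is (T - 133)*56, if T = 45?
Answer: -4928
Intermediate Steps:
(T - 133)*56 = (45 - 133)*56 = -88*56 = -4928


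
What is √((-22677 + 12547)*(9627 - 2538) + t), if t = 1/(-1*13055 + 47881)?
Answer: I*√87096682494458494/34826 ≈ 8474.2*I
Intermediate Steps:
t = 1/34826 (t = 1/(-13055 + 47881) = 1/34826 ≈ 2.8714e-5)
√((-22677 + 12547)*(9627 - 2538) + t) = √((-22677 + 12547)*(9627 - 2538) + 1/34826) = √(-10130*7089 + 1/34826) = √(-71811570 + 1/34826) = √(-2500909736819/34826) = I*√87096682494458494/34826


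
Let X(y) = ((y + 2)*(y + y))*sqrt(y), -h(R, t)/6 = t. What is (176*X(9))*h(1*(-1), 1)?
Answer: -627264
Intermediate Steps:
h(R, t) = -6*t
X(y) = 2*y**(3/2)*(2 + y) (X(y) = ((2 + y)*(2*y))*sqrt(y) = (2*y*(2 + y))*sqrt(y) = 2*y**(3/2)*(2 + y))
(176*X(9))*h(1*(-1), 1) = (176*(2*9**(3/2)*(2 + 9)))*(-6*1) = (176*(2*27*11))*(-6) = (176*594)*(-6) = 104544*(-6) = -627264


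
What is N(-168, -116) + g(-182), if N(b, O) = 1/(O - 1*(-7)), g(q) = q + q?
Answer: -39677/109 ≈ -364.01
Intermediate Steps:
g(q) = 2*q
N(b, O) = 1/(7 + O) (N(b, O) = 1/(O + 7) = 1/(7 + O))
N(-168, -116) + g(-182) = 1/(7 - 116) + 2*(-182) = 1/(-109) - 364 = -1/109 - 364 = -39677/109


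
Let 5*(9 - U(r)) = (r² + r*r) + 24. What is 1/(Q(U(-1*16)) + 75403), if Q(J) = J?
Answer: 5/376524 ≈ 1.3279e-5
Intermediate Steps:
U(r) = 21/5 - 2*r²/5 (U(r) = 9 - ((r² + r*r) + 24)/5 = 9 - ((r² + r²) + 24)/5 = 9 - (2*r² + 24)/5 = 9 - (24 + 2*r²)/5 = 9 + (-24/5 - 2*r²/5) = 21/5 - 2*r²/5)
1/(Q(U(-1*16)) + 75403) = 1/((21/5 - 2*(-1*16)²/5) + 75403) = 1/((21/5 - ⅖*(-16)²) + 75403) = 1/((21/5 - ⅖*256) + 75403) = 1/((21/5 - 512/5) + 75403) = 1/(-491/5 + 75403) = 1/(376524/5) = 5/376524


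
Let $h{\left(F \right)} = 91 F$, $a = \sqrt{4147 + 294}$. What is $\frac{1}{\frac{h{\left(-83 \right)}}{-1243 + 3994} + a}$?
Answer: $\frac{424047}{684743768} + \frac{154449 \sqrt{4441}}{684743768} \approx 0.015651$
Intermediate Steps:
$a = \sqrt{4441} \approx 66.641$
$\frac{1}{\frac{h{\left(-83 \right)}}{-1243 + 3994} + a} = \frac{1}{\frac{91 \left(-83\right)}{-1243 + 3994} + \sqrt{4441}} = \frac{1}{- \frac{7553}{2751} + \sqrt{4441}} = \frac{1}{\left(-7553\right) \frac{1}{2751} + \sqrt{4441}} = \frac{1}{- \frac{1079}{393} + \sqrt{4441}}$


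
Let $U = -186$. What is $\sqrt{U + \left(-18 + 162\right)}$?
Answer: $i \sqrt{42} \approx 6.4807 i$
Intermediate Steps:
$\sqrt{U + \left(-18 + 162\right)} = \sqrt{-186 + \left(-18 + 162\right)} = \sqrt{-186 + 144} = \sqrt{-42} = i \sqrt{42}$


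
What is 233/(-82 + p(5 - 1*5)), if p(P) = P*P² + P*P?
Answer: -233/82 ≈ -2.8415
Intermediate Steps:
p(P) = P² + P³ (p(P) = P³ + P² = P² + P³)
233/(-82 + p(5 - 1*5)) = 233/(-82 + (5 - 1*5)²*(1 + (5 - 1*5))) = 233/(-82 + (5 - 5)²*(1 + (5 - 5))) = 233/(-82 + 0²*(1 + 0)) = 233/(-82 + 0*1) = 233/(-82 + 0) = 233/(-82) = -1/82*233 = -233/82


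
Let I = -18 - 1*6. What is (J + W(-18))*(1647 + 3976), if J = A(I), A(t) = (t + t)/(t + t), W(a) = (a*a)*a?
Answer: -32787713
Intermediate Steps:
W(a) = a³ (W(a) = a²*a = a³)
I = -24 (I = -18 - 6 = -24)
A(t) = 1 (A(t) = (2*t)/((2*t)) = (2*t)*(1/(2*t)) = 1)
J = 1
(J + W(-18))*(1647 + 3976) = (1 + (-18)³)*(1647 + 3976) = (1 - 5832)*5623 = -5831*5623 = -32787713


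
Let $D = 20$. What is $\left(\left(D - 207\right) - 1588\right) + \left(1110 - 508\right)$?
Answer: $-1173$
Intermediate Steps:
$\left(\left(D - 207\right) - 1588\right) + \left(1110 - 508\right) = \left(\left(20 - 207\right) - 1588\right) + \left(1110 - 508\right) = \left(-187 - 1588\right) + 602 = -1775 + 602 = -1173$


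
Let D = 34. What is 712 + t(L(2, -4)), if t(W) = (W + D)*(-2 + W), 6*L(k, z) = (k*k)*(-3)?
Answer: 584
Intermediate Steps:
L(k, z) = -k**2/2 (L(k, z) = ((k*k)*(-3))/6 = (k**2*(-3))/6 = (-3*k**2)/6 = -k**2/2)
t(W) = (-2 + W)*(34 + W) (t(W) = (W + 34)*(-2 + W) = (34 + W)*(-2 + W) = (-2 + W)*(34 + W))
712 + t(L(2, -4)) = 712 + (-68 + (-1/2*2**2)**2 + 32*(-1/2*2**2)) = 712 + (-68 + (-1/2*4)**2 + 32*(-1/2*4)) = 712 + (-68 + (-2)**2 + 32*(-2)) = 712 + (-68 + 4 - 64) = 712 - 128 = 584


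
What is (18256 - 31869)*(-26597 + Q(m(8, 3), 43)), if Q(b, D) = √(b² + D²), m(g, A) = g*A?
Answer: 362064961 - 68065*√97 ≈ 3.6139e+8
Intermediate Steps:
m(g, A) = A*g
Q(b, D) = √(D² + b²)
(18256 - 31869)*(-26597 + Q(m(8, 3), 43)) = (18256 - 31869)*(-26597 + √(43² + (3*8)²)) = -13613*(-26597 + √(1849 + 24²)) = -13613*(-26597 + √(1849 + 576)) = -13613*(-26597 + √2425) = -13613*(-26597 + 5*√97) = 362064961 - 68065*√97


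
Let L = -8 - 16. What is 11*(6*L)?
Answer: -1584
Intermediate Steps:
L = -24
11*(6*L) = 11*(6*(-24)) = 11*(-144) = -1584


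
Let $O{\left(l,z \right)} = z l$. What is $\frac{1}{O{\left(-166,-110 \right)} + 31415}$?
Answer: $\frac{1}{49675} \approx 2.0131 \cdot 10^{-5}$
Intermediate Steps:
$O{\left(l,z \right)} = l z$
$\frac{1}{O{\left(-166,-110 \right)} + 31415} = \frac{1}{\left(-166\right) \left(-110\right) + 31415} = \frac{1}{18260 + 31415} = \frac{1}{49675}$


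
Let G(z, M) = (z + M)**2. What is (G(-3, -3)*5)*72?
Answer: 12960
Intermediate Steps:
G(z, M) = (M + z)**2
(G(-3, -3)*5)*72 = ((-3 - 3)**2*5)*72 = ((-6)**2*5)*72 = (36*5)*72 = 180*72 = 12960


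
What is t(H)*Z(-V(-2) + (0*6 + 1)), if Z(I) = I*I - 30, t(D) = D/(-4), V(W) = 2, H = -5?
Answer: -145/4 ≈ -36.250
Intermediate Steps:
t(D) = -D/4 (t(D) = D*(-1/4) = -D/4)
Z(I) = -30 + I**2 (Z(I) = I**2 - 30 = -30 + I**2)
t(H)*Z(-V(-2) + (0*6 + 1)) = (-1/4*(-5))*(-30 + (-1*2 + (0*6 + 1))**2) = 5*(-30 + (-2 + (0 + 1))**2)/4 = 5*(-30 + (-2 + 1)**2)/4 = 5*(-30 + (-1)**2)/4 = 5*(-30 + 1)/4 = (5/4)*(-29) = -145/4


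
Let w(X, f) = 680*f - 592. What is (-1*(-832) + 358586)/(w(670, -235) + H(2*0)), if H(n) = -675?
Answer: -119806/53689 ≈ -2.2315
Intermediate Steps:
w(X, f) = -592 + 680*f
(-1*(-832) + 358586)/(w(670, -235) + H(2*0)) = (-1*(-832) + 358586)/((-592 + 680*(-235)) - 675) = (832 + 358586)/((-592 - 159800) - 675) = 359418/(-160392 - 675) = 359418/(-161067) = 359418*(-1/161067) = -119806/53689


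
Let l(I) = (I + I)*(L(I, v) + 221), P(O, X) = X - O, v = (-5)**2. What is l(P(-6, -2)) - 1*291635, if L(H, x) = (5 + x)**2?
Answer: -282667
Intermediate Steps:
v = 25
l(I) = 2242*I (l(I) = (I + I)*((5 + 25)**2 + 221) = (2*I)*(30**2 + 221) = (2*I)*(900 + 221) = (2*I)*1121 = 2242*I)
l(P(-6, -2)) - 1*291635 = 2242*(-2 - 1*(-6)) - 1*291635 = 2242*(-2 + 6) - 291635 = 2242*4 - 291635 = 8968 - 291635 = -282667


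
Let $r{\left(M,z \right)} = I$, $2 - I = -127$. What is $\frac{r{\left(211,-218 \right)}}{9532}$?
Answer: $\frac{129}{9532} \approx 0.013533$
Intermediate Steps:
$I = 129$ ($I = 2 - -127 = 2 + 127 = 129$)
$r{\left(M,z \right)} = 129$
$\frac{r{\left(211,-218 \right)}}{9532} = \frac{129}{9532}$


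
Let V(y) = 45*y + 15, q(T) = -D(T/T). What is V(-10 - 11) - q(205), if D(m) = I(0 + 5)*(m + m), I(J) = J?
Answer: -920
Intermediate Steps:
D(m) = 10*m (D(m) = (0 + 5)*(m + m) = 5*(2*m) = 10*m)
q(T) = -10 (q(T) = -10*T/T = -10)
V(y) = 15 + 45*y
V(-10 - 11) - q(205) = (15 + 45*(-10 - 11)) - 1*(-10) = (15 + 45*(-21)) + 10 = (15 - 945) + 10 = -930 + 10 = -920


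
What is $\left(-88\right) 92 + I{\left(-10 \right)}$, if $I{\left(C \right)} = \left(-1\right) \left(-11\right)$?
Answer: $-8085$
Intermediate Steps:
$I{\left(C \right)} = 11$
$\left(-88\right) 92 + I{\left(-10 \right)} = \left(-88\right) 92 + 11 = -8096 + 11 = -8085$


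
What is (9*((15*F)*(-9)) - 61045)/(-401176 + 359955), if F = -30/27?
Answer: 59695/41221 ≈ 1.4482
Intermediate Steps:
F = -10/9 (F = -30*1/27 = -10/9 ≈ -1.1111)
(9*((15*F)*(-9)) - 61045)/(-401176 + 359955) = (9*((15*(-10/9))*(-9)) - 61045)/(-401176 + 359955) = (9*(-50/3*(-9)) - 61045)/(-41221) = (9*150 - 61045)*(-1/41221) = (1350 - 61045)*(-1/41221) = -59695*(-1/41221) = 59695/41221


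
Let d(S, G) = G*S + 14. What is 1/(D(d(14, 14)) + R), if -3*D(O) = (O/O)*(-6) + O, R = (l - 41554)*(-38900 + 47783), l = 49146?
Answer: 1/67439668 ≈ 1.4828e-8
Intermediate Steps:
d(S, G) = 14 + G*S
R = 67439736 (R = (49146 - 41554)*(-38900 + 47783) = 7592*8883 = 67439736)
D(O) = 2 - O/3 (D(O) = -((O/O)*(-6) + O)/3 = -(1*(-6) + O)/3 = -(-6 + O)/3 = 2 - O/3)
1/(D(d(14, 14)) + R) = 1/((2 - (14 + 14*14)/3) + 67439736) = 1/((2 - (14 + 196)/3) + 67439736) = 1/((2 - ⅓*210) + 67439736) = 1/((2 - 70) + 67439736) = 1/(-68 + 67439736) = 1/67439668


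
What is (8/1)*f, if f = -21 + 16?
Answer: -40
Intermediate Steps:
f = -5
(8/1)*f = (8/1)*(-5) = (8*1)*(-5) = 8*(-5) = -40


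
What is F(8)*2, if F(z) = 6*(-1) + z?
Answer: 4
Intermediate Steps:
F(z) = -6 + z
F(8)*2 = (-6 + 8)*2 = 2*2 = 4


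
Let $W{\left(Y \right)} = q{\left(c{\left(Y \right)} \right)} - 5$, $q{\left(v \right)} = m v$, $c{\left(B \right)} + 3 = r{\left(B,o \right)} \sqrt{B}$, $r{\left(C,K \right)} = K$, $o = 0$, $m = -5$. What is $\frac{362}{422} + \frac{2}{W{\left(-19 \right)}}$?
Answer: $\frac{1116}{1055} \approx 1.0578$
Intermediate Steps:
$c{\left(B \right)} = -3$ ($c{\left(B \right)} = -3 + 0 \sqrt{B} = -3 + 0 = -3$)
$q{\left(v \right)} = - 5 v$
$W{\left(Y \right)} = 10$ ($W{\left(Y \right)} = \left(-5\right) \left(-3\right) - 5 = 15 - 5 = 10$)
$\frac{362}{422} + \frac{2}{W{\left(-19 \right)}} = \frac{362}{422} + \frac{2}{10} = 362 \cdot \frac{1}{422} + 2 \cdot \frac{1}{10} = \frac{181}{211} + \frac{1}{5} = \frac{1116}{1055}$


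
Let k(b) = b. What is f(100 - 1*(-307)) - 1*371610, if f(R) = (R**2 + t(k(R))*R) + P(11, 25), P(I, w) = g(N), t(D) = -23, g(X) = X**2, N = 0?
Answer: -215322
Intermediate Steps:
P(I, w) = 0 (P(I, w) = 0**2 = 0)
f(R) = R**2 - 23*R (f(R) = (R**2 - 23*R) + 0 = R**2 - 23*R)
f(100 - 1*(-307)) - 1*371610 = (100 - 1*(-307))*(-23 + (100 - 1*(-307))) - 1*371610 = (100 + 307)*(-23 + (100 + 307)) - 371610 = 407*(-23 + 407) - 371610 = 407*384 - 371610 = 156288 - 371610 = -215322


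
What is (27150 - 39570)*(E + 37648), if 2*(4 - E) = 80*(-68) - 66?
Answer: -501830100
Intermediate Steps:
E = 2757 (E = 4 - (80*(-68) - 66)/2 = 4 - (-5440 - 66)/2 = 4 - 1/2*(-5506) = 4 + 2753 = 2757)
(27150 - 39570)*(E + 37648) = (27150 - 39570)*(2757 + 37648) = -12420*40405 = -501830100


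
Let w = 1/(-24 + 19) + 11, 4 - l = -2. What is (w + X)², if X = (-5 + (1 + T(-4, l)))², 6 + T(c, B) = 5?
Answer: 32041/25 ≈ 1281.6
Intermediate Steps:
l = 6 (l = 4 - 1*(-2) = 4 + 2 = 6)
T(c, B) = -1 (T(c, B) = -6 + 5 = -1)
w = 54/5 (w = 1/(-5) + 11 = -⅕ + 11 = 54/5 ≈ 10.800)
X = 25 (X = (-5 + (1 - 1))² = (-5 + 0)² = (-5)² = 25)
(w + X)² = (54/5 + 25)² = (179/5)² = 32041/25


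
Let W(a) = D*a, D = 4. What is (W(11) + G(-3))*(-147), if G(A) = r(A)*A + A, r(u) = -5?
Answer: -8232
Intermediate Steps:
G(A) = -4*A (G(A) = -5*A + A = -4*A)
W(a) = 4*a
(W(11) + G(-3))*(-147) = (4*11 - 4*(-3))*(-147) = (44 + 12)*(-147) = 56*(-147) = -8232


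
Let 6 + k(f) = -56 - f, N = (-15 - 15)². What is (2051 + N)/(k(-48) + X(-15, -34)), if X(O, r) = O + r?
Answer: -2951/63 ≈ -46.841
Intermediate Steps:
N = 900 (N = (-30)² = 900)
k(f) = -62 - f (k(f) = -6 + (-56 - f) = -62 - f)
(2051 + N)/(k(-48) + X(-15, -34)) = (2051 + 900)/((-62 - 1*(-48)) + (-15 - 34)) = 2951/((-62 + 48) - 49) = 2951/(-14 - 49) = 2951/(-63) = 2951*(-1/63) = -2951/63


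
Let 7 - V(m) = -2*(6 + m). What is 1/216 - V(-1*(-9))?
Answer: -7991/216 ≈ -36.995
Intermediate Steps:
V(m) = 19 + 2*m (V(m) = 7 - (-2)*(6 + m) = 7 - (-12 - 2*m) = 7 + (12 + 2*m) = 19 + 2*m)
1/216 - V(-1*(-9)) = 1/216 - (19 + 2*(-1*(-9))) = 1/216 - (19 + 2*9) = 1/216 - (19 + 18) = 1/216 - 1*37 = 1/216 - 37 = -7991/216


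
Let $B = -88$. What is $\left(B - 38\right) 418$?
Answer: $-52668$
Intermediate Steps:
$\left(B - 38\right) 418 = \left(-88 - 38\right) 418 = \left(-126\right) 418 = -52668$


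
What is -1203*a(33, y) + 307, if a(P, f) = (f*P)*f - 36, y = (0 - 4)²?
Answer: -10119329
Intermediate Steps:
y = 16 (y = (-4)² = 16)
a(P, f) = -36 + P*f² (a(P, f) = (P*f)*f - 36 = P*f² - 36 = -36 + P*f²)
-1203*a(33, y) + 307 = -1203*(-36 + 33*16²) + 307 = -1203*(-36 + 33*256) + 307 = -1203*(-36 + 8448) + 307 = -1203*8412 + 307 = -10119636 + 307 = -10119329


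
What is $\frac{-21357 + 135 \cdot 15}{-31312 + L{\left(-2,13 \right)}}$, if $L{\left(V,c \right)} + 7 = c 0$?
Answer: $\frac{19332}{31319} \approx 0.61726$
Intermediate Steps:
$L{\left(V,c \right)} = -7$ ($L{\left(V,c \right)} = -7 + c 0 = -7 + 0 = -7$)
$\frac{-21357 + 135 \cdot 15}{-31312 + L{\left(-2,13 \right)}} = \frac{-21357 + 135 \cdot 15}{-31312 - 7} = \frac{-21357 + 2025}{-31319} = \left(-19332\right) \left(- \frac{1}{31319}\right) = \frac{19332}{31319}$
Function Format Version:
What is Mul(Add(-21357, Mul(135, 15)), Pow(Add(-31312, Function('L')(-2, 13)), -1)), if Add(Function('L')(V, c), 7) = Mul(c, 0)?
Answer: Rational(19332, 31319) ≈ 0.61726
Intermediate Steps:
Function('L')(V, c) = -7 (Function('L')(V, c) = Add(-7, Mul(c, 0)) = Add(-7, 0) = -7)
Mul(Add(-21357, Mul(135, 15)), Pow(Add(-31312, Function('L')(-2, 13)), -1)) = Mul(Add(-21357, Mul(135, 15)), Pow(Add(-31312, -7), -1)) = Mul(Add(-21357, 2025), Pow(-31319, -1)) = Mul(-19332, Rational(-1, 31319)) = Rational(19332, 31319)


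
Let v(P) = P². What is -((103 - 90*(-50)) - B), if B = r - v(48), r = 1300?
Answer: -5607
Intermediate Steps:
B = -1004 (B = 1300 - 1*48² = 1300 - 1*2304 = 1300 - 2304 = -1004)
-((103 - 90*(-50)) - B) = -((103 - 90*(-50)) - 1*(-1004)) = -((103 + 4500) + 1004) = -(4603 + 1004) = -1*5607 = -5607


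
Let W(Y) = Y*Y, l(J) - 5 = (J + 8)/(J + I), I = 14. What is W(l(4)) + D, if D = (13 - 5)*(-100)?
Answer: -6911/9 ≈ -767.89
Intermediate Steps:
l(J) = 5 + (8 + J)/(14 + J) (l(J) = 5 + (J + 8)/(J + 14) = 5 + (8 + J)/(14 + J))
W(Y) = Y²
D = -800 (D = 8*(-100) = -800)
W(l(4)) + D = (6*(13 + 4)/(14 + 4))² - 800 = (6*17/18)² - 800 = (6*(1/18)*17)² - 800 = (17/3)² - 800 = 289/9 - 800 = -6911/9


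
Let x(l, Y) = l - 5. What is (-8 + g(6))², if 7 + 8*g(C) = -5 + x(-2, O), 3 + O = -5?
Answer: 6889/64 ≈ 107.64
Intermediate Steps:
O = -8 (O = -3 - 5 = -8)
x(l, Y) = -5 + l
g(C) = -19/8 (g(C) = -7/8 + (-5 + (-5 - 2))/8 = -7/8 + (-5 - 7)/8 = -7/8 + (⅛)*(-12) = -7/8 - 3/2 = -19/8)
(-8 + g(6))² = (-8 - 19/8)² = (-83/8)² = 6889/64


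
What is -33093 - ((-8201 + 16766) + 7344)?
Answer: -49002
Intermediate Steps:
-33093 - ((-8201 + 16766) + 7344) = -33093 - (8565 + 7344) = -33093 - 1*15909 = -33093 - 15909 = -49002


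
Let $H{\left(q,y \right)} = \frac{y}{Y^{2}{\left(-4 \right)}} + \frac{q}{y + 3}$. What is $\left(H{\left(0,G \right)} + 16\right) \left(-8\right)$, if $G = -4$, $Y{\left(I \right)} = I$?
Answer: $-126$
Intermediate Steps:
$H{\left(q,y \right)} = \frac{y}{16} + \frac{q}{3 + y}$ ($H{\left(q,y \right)} = \frac{y}{\left(-4\right)^{2}} + \frac{q}{y + 3} = \frac{y}{16} + \frac{q}{3 + y}$)
$\left(H{\left(0,G \right)} + 16\right) \left(-8\right) = \left(\frac{\left(-4\right)^{2} + 3 \left(-4\right) + 16 \cdot 0}{16 \left(3 - 4\right)} + 16\right) \left(-8\right) = \left(\frac{16 - 12 + 0}{16 \left(-1\right)} + 16\right) \left(-8\right) = \left(\frac{1}{16} \left(-1\right) 4 + 16\right) \left(-8\right) = \left(- \frac{1}{4} + 16\right) \left(-8\right) = \frac{63}{4} \left(-8\right) = -126$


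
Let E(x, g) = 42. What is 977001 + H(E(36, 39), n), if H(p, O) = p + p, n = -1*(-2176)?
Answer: 977085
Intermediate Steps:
n = 2176
H(p, O) = 2*p
977001 + H(E(36, 39), n) = 977001 + 2*42 = 977001 + 84 = 977085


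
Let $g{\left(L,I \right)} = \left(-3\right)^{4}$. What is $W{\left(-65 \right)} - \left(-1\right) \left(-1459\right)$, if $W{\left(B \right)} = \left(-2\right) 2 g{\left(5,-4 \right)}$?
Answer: $-1783$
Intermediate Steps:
$g{\left(L,I \right)} = 81$
$W{\left(B \right)} = -324$ ($W{\left(B \right)} = \left(-2\right) 2 \cdot 81 = \left(-4\right) 81 = -324$)
$W{\left(-65 \right)} - \left(-1\right) \left(-1459\right) = -324 - \left(-1\right) \left(-1459\right) = -324 - 1459 = -1783$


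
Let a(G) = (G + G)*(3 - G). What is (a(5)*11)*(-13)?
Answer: 2860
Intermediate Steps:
a(G) = 2*G*(3 - G) (a(G) = (2*G)*(3 - G) = 2*G*(3 - G))
(a(5)*11)*(-13) = ((2*5*(3 - 1*5))*11)*(-13) = ((2*5*(3 - 5))*11)*(-13) = ((2*5*(-2))*11)*(-13) = -20*11*(-13) = -220*(-13) = 2860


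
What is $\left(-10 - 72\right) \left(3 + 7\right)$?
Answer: $-820$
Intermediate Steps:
$\left(-10 - 72\right) \left(3 + 7\right) = \left(-10 - 72\right) 10 = \left(-82\right) 10 = -820$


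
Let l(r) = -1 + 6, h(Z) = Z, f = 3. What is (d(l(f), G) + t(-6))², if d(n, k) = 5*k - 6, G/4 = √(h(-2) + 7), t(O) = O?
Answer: 2144 - 480*√5 ≈ 1070.7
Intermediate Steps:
l(r) = 5
G = 4*√5 (G = 4*√(-2 + 7) = 4*√5 ≈ 8.9443)
d(n, k) = -6 + 5*k
(d(l(f), G) + t(-6))² = ((-6 + 5*(4*√5)) - 6)² = ((-6 + 20*√5) - 6)² = (-12 + 20*√5)²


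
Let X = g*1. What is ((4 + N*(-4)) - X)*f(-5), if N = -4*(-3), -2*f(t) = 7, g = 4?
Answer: 168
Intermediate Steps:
f(t) = -7/2 (f(t) = -1/2*7 = -7/2)
N = 12
X = 4 (X = 4*1 = 4)
((4 + N*(-4)) - X)*f(-5) = ((4 + 12*(-4)) - 1*4)*(-7/2) = ((4 - 48) - 4)*(-7/2) = (-44 - 4)*(-7/2) = -48*(-7/2) = 168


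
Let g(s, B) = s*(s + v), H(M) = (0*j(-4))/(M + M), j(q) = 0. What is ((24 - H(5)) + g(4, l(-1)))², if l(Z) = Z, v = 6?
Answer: 4096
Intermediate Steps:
H(M) = 0 (H(M) = (0*0)/(M + M) = 0/((2*M)) = 0*(1/(2*M)) = 0)
g(s, B) = s*(6 + s) (g(s, B) = s*(s + 6) = s*(6 + s))
((24 - H(5)) + g(4, l(-1)))² = ((24 - 1*0) + 4*(6 + 4))² = ((24 + 0) + 4*10)² = (24 + 40)² = 64² = 4096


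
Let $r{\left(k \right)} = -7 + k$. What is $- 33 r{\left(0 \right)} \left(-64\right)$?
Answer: $-14784$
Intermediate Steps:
$- 33 r{\left(0 \right)} \left(-64\right) = - 33 \left(-7 + 0\right) \left(-64\right) = \left(-33\right) \left(-7\right) \left(-64\right) = 231 \left(-64\right) = -14784$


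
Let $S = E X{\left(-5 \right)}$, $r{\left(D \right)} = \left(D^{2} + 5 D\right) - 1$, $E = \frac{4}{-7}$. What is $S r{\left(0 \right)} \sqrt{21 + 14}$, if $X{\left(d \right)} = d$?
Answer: $- \frac{20 \sqrt{35}}{7} \approx -16.903$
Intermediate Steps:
$E = - \frac{4}{7}$ ($E = 4 \left(- \frac{1}{7}\right) = - \frac{4}{7} \approx -0.57143$)
$r{\left(D \right)} = -1 + D^{2} + 5 D$
$S = \frac{20}{7}$ ($S = \left(- \frac{4}{7}\right) \left(-5\right) = \frac{20}{7} \approx 2.8571$)
$S r{\left(0 \right)} \sqrt{21 + 14} = \frac{20 \left(-1 + 0^{2} + 5 \cdot 0\right)}{7} \sqrt{21 + 14} = \frac{20 \left(-1 + 0 + 0\right)}{7} \sqrt{35} = \frac{20}{7} \left(-1\right) \sqrt{35} = - \frac{20 \sqrt{35}}{7}$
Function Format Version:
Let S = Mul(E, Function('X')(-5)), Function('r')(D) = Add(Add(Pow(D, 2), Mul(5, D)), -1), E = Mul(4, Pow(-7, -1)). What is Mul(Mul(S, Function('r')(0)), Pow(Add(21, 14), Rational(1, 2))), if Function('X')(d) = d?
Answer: Mul(Rational(-20, 7), Pow(35, Rational(1, 2))) ≈ -16.903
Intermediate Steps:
E = Rational(-4, 7) (E = Mul(4, Rational(-1, 7)) = Rational(-4, 7) ≈ -0.57143)
Function('r')(D) = Add(-1, Pow(D, 2), Mul(5, D))
S = Rational(20, 7) (S = Mul(Rational(-4, 7), -5) = Rational(20, 7) ≈ 2.8571)
Mul(Mul(S, Function('r')(0)), Pow(Add(21, 14), Rational(1, 2))) = Mul(Mul(Rational(20, 7), Add(-1, Pow(0, 2), Mul(5, 0))), Pow(Add(21, 14), Rational(1, 2))) = Mul(Mul(Rational(20, 7), Add(-1, 0, 0)), Pow(35, Rational(1, 2))) = Mul(Mul(Rational(20, 7), -1), Pow(35, Rational(1, 2))) = Mul(Rational(-20, 7), Pow(35, Rational(1, 2)))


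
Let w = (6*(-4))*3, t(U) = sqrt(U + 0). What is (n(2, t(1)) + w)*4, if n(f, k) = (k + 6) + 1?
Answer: -256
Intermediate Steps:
t(U) = sqrt(U)
n(f, k) = 7 + k (n(f, k) = (6 + k) + 1 = 7 + k)
w = -72 (w = -24*3 = -72)
(n(2, t(1)) + w)*4 = ((7 + sqrt(1)) - 72)*4 = ((7 + 1) - 72)*4 = (8 - 72)*4 = -64*4 = -256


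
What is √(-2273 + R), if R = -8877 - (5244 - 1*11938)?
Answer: 2*I*√1114 ≈ 66.753*I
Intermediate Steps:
R = -2183 (R = -8877 - (5244 - 11938) = -8877 - 1*(-6694) = -8877 + 6694 = -2183)
√(-2273 + R) = √(-2273 - 2183) = √(-4456) = 2*I*√1114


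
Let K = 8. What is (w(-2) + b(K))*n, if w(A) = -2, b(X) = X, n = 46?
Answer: 276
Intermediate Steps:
(w(-2) + b(K))*n = (-2 + 8)*46 = 6*46 = 276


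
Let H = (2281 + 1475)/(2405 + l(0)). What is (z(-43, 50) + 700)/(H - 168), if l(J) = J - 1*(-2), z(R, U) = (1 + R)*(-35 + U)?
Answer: -16849/40062 ≈ -0.42057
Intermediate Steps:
l(J) = 2 + J (l(J) = J + 2 = 2 + J)
H = 3756/2407 (H = (2281 + 1475)/(2405 + (2 + 0)) = 3756/(2405 + 2) = 3756/2407 ≈ 1.5604)
(z(-43, 50) + 700)/(H - 168) = ((-35 + 50 - 35*(-43) - 43*50) + 700)/(3756/2407 - 168) = ((-35 + 50 + 1505 - 2150) + 700)/(-400620/2407) = (-630 + 700)*(-2407/400620) = 70*(-2407/400620) = -16849/40062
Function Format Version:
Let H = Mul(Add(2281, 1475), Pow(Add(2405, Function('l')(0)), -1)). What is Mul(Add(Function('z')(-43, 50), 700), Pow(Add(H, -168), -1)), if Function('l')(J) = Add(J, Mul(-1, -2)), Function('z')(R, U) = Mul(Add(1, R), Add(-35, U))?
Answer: Rational(-16849, 40062) ≈ -0.42057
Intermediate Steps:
Function('l')(J) = Add(2, J) (Function('l')(J) = Add(J, 2) = Add(2, J))
H = Rational(3756, 2407) (H = Mul(Add(2281, 1475), Pow(Add(2405, Add(2, 0)), -1)) = Mul(3756, Pow(Add(2405, 2), -1)) = Mul(3756, Pow(2407, -1)) = Mul(3756, Rational(1, 2407)) = Rational(3756, 2407) ≈ 1.5604)
Mul(Add(Function('z')(-43, 50), 700), Pow(Add(H, -168), -1)) = Mul(Add(Add(-35, 50, Mul(-35, -43), Mul(-43, 50)), 700), Pow(Add(Rational(3756, 2407), -168), -1)) = Mul(Add(Add(-35, 50, 1505, -2150), 700), Pow(Rational(-400620, 2407), -1)) = Mul(Add(-630, 700), Rational(-2407, 400620)) = Mul(70, Rational(-2407, 400620)) = Rational(-16849, 40062)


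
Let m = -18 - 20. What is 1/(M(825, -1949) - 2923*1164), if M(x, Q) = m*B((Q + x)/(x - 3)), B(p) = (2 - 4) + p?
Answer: -411/1398322300 ≈ -2.9392e-7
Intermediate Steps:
B(p) = -2 + p
m = -38
M(x, Q) = 76 - 38*(Q + x)/(-3 + x) (M(x, Q) = -38*(-2 + (Q + x)/(x - 3)) = -38*(-2 + (Q + x)/(-3 + x)) = 76 - 38*(Q + x)/(-3 + x))
1/(M(825, -1949) - 2923*1164) = 1/(38*(-6 + 825 - 1*(-1949))/(-3 + 825) - 2923*1164) = 1/(38*(-6 + 825 + 1949)/822 - 3402372) = 1/(38*(1/822)*2768 - 3402372) = 1/(52592/411 - 3402372) = 1/(-1398322300/411) = -411/1398322300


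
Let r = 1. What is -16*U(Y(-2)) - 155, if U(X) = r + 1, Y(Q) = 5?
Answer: -187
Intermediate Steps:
U(X) = 2 (U(X) = 1 + 1 = 2)
-16*U(Y(-2)) - 155 = -16*2 - 155 = -32 - 155 = -187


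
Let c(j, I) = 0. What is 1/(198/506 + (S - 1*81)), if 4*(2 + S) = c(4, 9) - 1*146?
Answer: -46/5479 ≈ -0.0083957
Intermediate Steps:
S = -77/2 (S = -2 + (0 - 1*146)/4 = -2 + (0 - 146)/4 = -2 + (¼)*(-146) = -2 - 73/2 = -77/2 ≈ -38.500)
1/(198/506 + (S - 1*81)) = 1/(198/506 + (-77/2 - 1*81)) = 1/(198*(1/506) + (-77/2 - 81)) = 1/(9/23 - 239/2) = 1/(-5479/46) = -46/5479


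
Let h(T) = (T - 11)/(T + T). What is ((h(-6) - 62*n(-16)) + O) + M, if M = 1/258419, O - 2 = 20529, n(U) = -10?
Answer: 65594236363/3101028 ≈ 21152.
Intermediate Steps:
O = 20531 (O = 2 + 20529 = 20531)
h(T) = (-11 + T)/(2*T) (h(T) = (-11 + T)/((2*T)) = (-11 + T)*(1/(2*T)) = (-11 + T)/(2*T))
M = 1/258419 ≈ 3.8697e-6
((h(-6) - 62*n(-16)) + O) + M = (((1/2)*(-11 - 6)/(-6) - 62*(-10)) + 20531) + 1/258419 = (((1/2)*(-1/6)*(-17) + 620) + 20531) + 1/258419 = ((17/12 + 620) + 20531) + 1/258419 = (7457/12 + 20531) + 1/258419 = 253829/12 + 1/258419 = 65594236363/3101028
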